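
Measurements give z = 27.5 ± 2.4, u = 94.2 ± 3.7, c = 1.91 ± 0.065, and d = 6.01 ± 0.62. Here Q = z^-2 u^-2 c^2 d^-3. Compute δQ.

Each factor contributes (exponent × relative error)² to (δQ/Q)²:
  (-2·δz/z)² = (-2×0.0873)² = 0.0305;  (-2·δu/u)² = (-2×0.0393)² = 0.00617;  (2·δc/c)² = (2×0.0340)² = 0.00463;  (-3·δd/d)² = (-3×0.103)² = 0.0958
δQ/Q = √(0.137) = 0.370
Q = 2.5e-09, so δQ = 0.370 × 2.5e-09 = 9.27e-10.

9.27e-10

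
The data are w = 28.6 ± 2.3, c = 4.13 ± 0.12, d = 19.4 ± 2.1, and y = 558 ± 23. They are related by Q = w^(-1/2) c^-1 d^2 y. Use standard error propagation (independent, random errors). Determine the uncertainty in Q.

2150

Products/powers → add relative errors in quadrature, weighted by exponent:
  (−½·δw/w)² = (-0.5×0.0804)² = 0.00162;  (-1·δc/c)² = (-1×0.0291)² = 0.000844;  (2·δd/d)² = (2×0.108)² = 0.0469;  (1·δy/y)² = (1×0.0412)² = 0.00170
δQ/Q = √(0.0510) = 0.226
Q = 9510, so δQ = 0.226 × 9510 = 2150.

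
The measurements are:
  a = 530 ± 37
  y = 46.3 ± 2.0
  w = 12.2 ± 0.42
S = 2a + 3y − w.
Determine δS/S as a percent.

6.26%

Each term contributes (cᵢ δxᵢ)² to (δS)²:
  (2·δa)² = 5480;  (3·δy)² = 36.0;  (δw)² = 0.176
δS = √(5510) = 74.2
S = 1190, so δS/S = 74.2/1190 = 0.0626.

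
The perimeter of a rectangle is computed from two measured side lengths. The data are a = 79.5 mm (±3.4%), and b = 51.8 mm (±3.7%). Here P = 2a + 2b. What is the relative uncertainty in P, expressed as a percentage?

2.52%

For a sum/difference, combine absolute errors in quadrature:
  (2·δa)² = 29.2;  (2·δb)² = 14.7
δP = √(43.9) = 6.63 mm
P = 263 mm, so δP/P = 6.63/263 = 0.0252.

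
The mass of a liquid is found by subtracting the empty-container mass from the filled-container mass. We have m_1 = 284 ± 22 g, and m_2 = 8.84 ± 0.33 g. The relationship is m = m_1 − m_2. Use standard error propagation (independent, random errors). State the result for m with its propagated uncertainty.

275 ± 22.0 g

For a sum/difference, combine absolute errors in quadrature:
  (δm_1)² = 484;  (δm_2)² = 0.109
δm = √(484) = 22.0 g
m = 275 g.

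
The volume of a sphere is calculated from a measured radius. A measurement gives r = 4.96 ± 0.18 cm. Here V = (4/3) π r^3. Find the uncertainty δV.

V ∝ r^3, so δV/V = |3| · δr/r = 3 × 0.0363 = 0.109.
V = 511 cm^3, so δV = 0.109 × 511 = 55.6 cm^3.

55.6 cm^3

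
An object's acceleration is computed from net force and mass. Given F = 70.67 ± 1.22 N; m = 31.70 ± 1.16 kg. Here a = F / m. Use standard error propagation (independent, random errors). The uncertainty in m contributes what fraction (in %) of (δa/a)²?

(δa/a)² = (1·δF/F)² + (-1·δm/m)²
  F term: (1×0.0173)² = 0.000298
  m term: (-1×0.0366)² = 0.00134
Total = 0.00164. Share from m = 0.00134/0.00164 = 0.818.

81.8%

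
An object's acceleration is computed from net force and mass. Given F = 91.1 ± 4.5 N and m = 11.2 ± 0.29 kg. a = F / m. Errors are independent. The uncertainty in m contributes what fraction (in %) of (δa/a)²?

(δa/a)² = (1·δF/F)² + (-1·δm/m)²
  F term: (1×0.0494)² = 0.00244
  m term: (-1×0.0259)² = 0.000670
Total = 0.00311. Share from m = 0.000670/0.00311 = 0.216.

21.6%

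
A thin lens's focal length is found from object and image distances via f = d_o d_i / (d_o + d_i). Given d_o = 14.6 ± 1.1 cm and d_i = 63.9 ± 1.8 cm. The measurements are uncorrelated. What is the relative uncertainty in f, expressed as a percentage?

6.16%

∂f/∂d_o = (d_i/(d_o+d_i))² = 0.663;  ∂f/∂d_i = (d_o/(d_o+d_i))² = 0.0346
δf = √((∂f/∂d_o · δd_o)² + (∂f/∂d_i · δd_i)²) = √(0.531 + 0.00388) = 0.732 cm
f = 11.9 cm, so δf/f = 0.732/11.9 = 0.0616.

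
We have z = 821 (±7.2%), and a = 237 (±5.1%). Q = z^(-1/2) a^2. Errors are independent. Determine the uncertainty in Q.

Relative error in a monomial: (δQ/Q)² = Σ (nᵢ · δxᵢ/xᵢ)².
  (−½·δz/z)² = (-0.5×0.0720)² = 0.00130;  (2·δa/a)² = (2×0.0510)² = 0.0104
δQ/Q = √(0.0117) = 0.108
Q = 1960, so δQ = 0.108 × 1960 = 212.

212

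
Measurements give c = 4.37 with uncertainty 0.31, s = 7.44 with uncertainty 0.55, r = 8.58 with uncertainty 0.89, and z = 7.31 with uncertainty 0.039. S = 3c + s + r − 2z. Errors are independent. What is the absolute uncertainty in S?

Sums and differences: (δS)² = Σ (cᵢ δxᵢ)².
  (3·δc)² = 0.865;  (δs)² = 0.303;  (δr)² = 0.792;  (2·δz)² = 0.00608
δS = √(1.97) = 1.40

1.40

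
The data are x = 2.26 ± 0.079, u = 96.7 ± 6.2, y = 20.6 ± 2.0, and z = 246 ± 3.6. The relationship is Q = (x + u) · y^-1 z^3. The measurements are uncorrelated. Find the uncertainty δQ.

Let w = x + u = 99.0. δw = √(δx² + δu²) = √(0.00624 + 38.4) = 6.20, so δw/w = 0.0627.
Q is then a monomial in w, y, z:
δQ/Q = √((δw/w)² + (-1·δy/y)² + (3·δz/z)²) = √(0.00393 + 0.00943 + 0.00193) = 0.124
Q = 7.15e+07, so δQ = 0.124 × 7.15e+07 = 8.84e+06.

8.84e+06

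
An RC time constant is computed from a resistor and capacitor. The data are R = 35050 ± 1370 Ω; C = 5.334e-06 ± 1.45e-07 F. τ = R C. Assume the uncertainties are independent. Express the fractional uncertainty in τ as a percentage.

4.76%

Each factor contributes (exponent × relative error)² to (δτ/τ)²:
  (1·δR/R)² = (1×0.0391)² = 0.00153;  (1·δC/C)² = (1×0.0272)² = 0.000739
δτ/τ = √(0.00227) = 0.0476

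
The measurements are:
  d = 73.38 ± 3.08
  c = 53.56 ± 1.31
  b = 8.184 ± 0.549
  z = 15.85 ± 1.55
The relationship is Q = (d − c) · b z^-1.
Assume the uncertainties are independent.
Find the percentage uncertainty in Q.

Let u = d − c = 19.82. δu = √(δd² + δc²) = √(9.49 + 1.72) = 3.35, so δu/u = 0.169.
Q is then a monomial in u, b, z:
δQ/Q = √((δu/u)² + (1·δb/b)² + (-1·δz/z)²) = √(0.0285 + 0.00450 + 0.00956) = 0.206

20.6%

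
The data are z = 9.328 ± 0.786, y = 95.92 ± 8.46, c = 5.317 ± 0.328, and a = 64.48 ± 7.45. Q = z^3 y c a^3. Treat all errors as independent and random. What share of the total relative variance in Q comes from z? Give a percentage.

(δQ/Q)² = (3·δz/z)² + (1·δy/y)² + (1·δc/c)² + (3·δa/a)²
  z term: (3×0.0843)² = 0.0639
  y term: (1×0.0882)² = 0.00778
  c term: (1×0.0617)² = 0.00381
  a term: (3×0.116)² = 0.120
Total = 0.196. Share from z = 0.0639/0.196 = 0.327.

32.7%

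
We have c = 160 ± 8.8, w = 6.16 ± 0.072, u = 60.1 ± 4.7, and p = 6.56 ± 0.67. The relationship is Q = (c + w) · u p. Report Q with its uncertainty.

Let h = c + w = 166. δh = √(δc² + δw²) = √(77.4 + 0.00518) = 8.80, so δh/h = 0.0530.
Q is then a monomial in h, u, p:
δQ/Q = √((δh/h)² + (1·δu/u)² + (1·δp/p)²) = √(0.00281 + 0.00612 + 0.0104) = 0.139
Q = 65500, so δQ = 0.139 × 65500 = 9110.

65500 ± 9110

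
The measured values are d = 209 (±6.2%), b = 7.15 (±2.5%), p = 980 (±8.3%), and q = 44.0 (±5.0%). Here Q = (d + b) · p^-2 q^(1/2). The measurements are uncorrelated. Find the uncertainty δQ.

Let u = d + b = 216. δu = √(δd² + δb²) = √(168 + 0.0320) = 13.0, so δu/u = 0.0600.
Q is then a monomial in u, p, q:
δQ/Q = √((δu/u)² + (-2·δp/p)² + (½·δq/q)²) = √(0.00359 + 0.0276 + 0.000625) = 0.178
Q = 0.00149, so δQ = 0.178 × 0.00149 = 0.000266.

0.000266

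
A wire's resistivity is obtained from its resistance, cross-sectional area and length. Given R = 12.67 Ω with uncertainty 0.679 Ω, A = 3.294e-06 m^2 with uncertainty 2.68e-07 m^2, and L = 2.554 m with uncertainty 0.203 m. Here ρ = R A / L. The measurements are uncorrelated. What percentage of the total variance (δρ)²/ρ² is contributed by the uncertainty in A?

(δρ/ρ)² = (1·δR/R)² + (1·δA/A)² + (-1·δL/L)²
  R term: (1×0.0536)² = 0.00287
  A term: (1×0.0814)² = 0.00662
  L term: (-1×0.0795)² = 0.00632
Total = 0.0158. Share from A = 0.00662/0.0158 = 0.419.

41.9%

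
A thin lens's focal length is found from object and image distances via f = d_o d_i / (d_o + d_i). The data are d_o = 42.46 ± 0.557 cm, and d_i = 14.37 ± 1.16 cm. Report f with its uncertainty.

∂f/∂d_o = (d_i/(d_o+d_i))² = 0.0639;  ∂f/∂d_i = (d_o/(d_o+d_i))² = 0.558
δf = √((∂f/∂d_o · δd_o)² + (∂f/∂d_i · δd_i)²) = √(0.00127 + 0.419) = 0.649 cm
f = 10.74 cm.

10.74 ± 0.649 cm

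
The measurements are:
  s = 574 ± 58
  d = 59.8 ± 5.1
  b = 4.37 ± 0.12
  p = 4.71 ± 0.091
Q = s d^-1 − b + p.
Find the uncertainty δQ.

Let w = s·d^-1 = 9.60. δw/w = √((1·δs/s)² + (-1·δd/d)²) = √(0.0102 + 0.00727) = 0.132, so δw = 1.27.
Q = w − b + p: δQ = √(δw² + δb² + δp²) = √(1.61 + 0.0144 + 0.00828) = 1.28

1.28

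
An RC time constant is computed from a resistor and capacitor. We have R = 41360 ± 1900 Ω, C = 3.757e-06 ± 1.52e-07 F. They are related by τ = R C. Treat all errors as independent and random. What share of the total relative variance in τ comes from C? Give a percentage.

(δτ/τ)² = (1·δR/R)² + (1·δC/C)²
  R term: (1×0.0459)² = 0.00211
  C term: (1×0.0405)² = 0.00164
Total = 0.00375. Share from C = 0.00164/0.00375 = 0.437.

43.7%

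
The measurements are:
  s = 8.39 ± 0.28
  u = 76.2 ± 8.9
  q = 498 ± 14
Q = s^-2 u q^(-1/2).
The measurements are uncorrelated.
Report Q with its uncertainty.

For a monomial Q ∝ s^-2, u, q^(-1/2), fractional errors add in quadrature:
  (-2·δs/s)² = (-2×0.0334)² = 0.00446;  (1·δu/u)² = (1×0.117)² = 0.0136;  (−½·δq/q)² = (-0.5×0.0281)² = 0.000198
δQ/Q = √(0.0183) = 0.135
Q = 0.0485, so δQ = 0.135 × 0.0485 = 0.00656.

0.0485 ± 0.00656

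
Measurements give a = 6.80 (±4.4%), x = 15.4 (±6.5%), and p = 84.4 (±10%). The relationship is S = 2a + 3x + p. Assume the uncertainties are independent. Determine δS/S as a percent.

For a sum/difference, combine absolute errors in quadrature:
  (2·δa)² = 0.358;  (3·δx)² = 9.02;  (δp)² = 71.2
δS = √(80.6) = 8.98
S = 144, so δS/S = 8.98/144 = 0.0623.

6.23%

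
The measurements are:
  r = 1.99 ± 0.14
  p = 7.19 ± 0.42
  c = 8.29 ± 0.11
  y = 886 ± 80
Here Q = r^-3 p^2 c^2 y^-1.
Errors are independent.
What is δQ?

Relative error in a monomial: (δQ/Q)² = Σ (nᵢ · δxᵢ/xᵢ)².
  (-3·δr/r)² = (-3×0.0704)² = 0.0445;  (2·δp/p)² = (2×0.0584)² = 0.0136;  (2·δc/c)² = (2×0.0133)² = 0.000704;  (-1·δy/y)² = (-1×0.0903)² = 0.00815
δQ/Q = √(0.0671) = 0.259
Q = 0.509, so δQ = 0.259 × 0.509 = 0.132.

0.132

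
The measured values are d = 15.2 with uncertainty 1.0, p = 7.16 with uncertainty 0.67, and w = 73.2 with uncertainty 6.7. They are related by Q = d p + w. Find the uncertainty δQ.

Let h = d·p = 109. δh/h = √((1·δd/d)² + (1·δp/p)²) = √(0.00433 + 0.00876) = 0.114, so δh = 12.4.
Q = h + w: δQ = √(δh² + δw²) = √(155 + 44.9) = 14.1

14.1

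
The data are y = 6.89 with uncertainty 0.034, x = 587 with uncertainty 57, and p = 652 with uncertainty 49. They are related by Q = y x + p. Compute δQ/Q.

Let w = y·x = 4040. δw/w = √((1·δy/y)² + (1·δx/x)²) = √(2.44e-05 + 0.00943) = 0.0972, so δw = 393.
Q = w + p: δQ = √(δw² + δp²) = √(1.55e+05 + 2400) = 396
Q = 4700, so δQ/Q = 396/4700 = 0.0844.

0.0844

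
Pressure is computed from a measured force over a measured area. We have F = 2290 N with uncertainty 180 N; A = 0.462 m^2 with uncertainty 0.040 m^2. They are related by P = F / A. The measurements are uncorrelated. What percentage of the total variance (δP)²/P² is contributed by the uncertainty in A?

54.8%

(δP/P)² = (1·δF/F)² + (-1·δA/A)²
  F term: (1×0.0786)² = 0.00618
  A term: (-1×0.0866)² = 0.00750
Total = 0.0137. Share from A = 0.00750/0.0137 = 0.548.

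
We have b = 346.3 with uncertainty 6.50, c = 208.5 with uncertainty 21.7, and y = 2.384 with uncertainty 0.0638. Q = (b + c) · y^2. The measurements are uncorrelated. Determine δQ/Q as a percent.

6.73%

Let u = b + c = 554.8. δu = √(δb² + δc²) = √(42.2 + 471) = 22.7, so δu/u = 0.0408.
Q is then a monomial in u, y:
δQ/Q = √((δu/u)² + (2·δy/y)²) = √(0.00167 + 0.00286) = 0.0673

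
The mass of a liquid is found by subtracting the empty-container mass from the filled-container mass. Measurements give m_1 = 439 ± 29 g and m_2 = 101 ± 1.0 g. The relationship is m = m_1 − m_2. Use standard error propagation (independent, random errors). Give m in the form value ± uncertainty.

Absolute uncertainties add in quadrature for a linear combination:
  (δm_1)² = 841;  (δm_2)² = 1.00
δm = √(842) = 29.0 g
m = 338 g.

338 ± 29.0 g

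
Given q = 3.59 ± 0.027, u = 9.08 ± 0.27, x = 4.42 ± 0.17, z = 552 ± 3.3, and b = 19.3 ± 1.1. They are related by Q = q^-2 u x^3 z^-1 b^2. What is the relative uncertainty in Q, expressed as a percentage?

Products/powers → add relative errors in quadrature, weighted by exponent:
  (-2·δq/q)² = (-2×0.00752)² = 0.000226;  (1·δu/u)² = (1×0.0297)² = 0.000884;  (3·δx/x)² = (3×0.0385)² = 0.0133;  (-1·δz/z)² = (-1×0.00598)² = 3.57e-05;  (2·δb/b)² = (2×0.0570)² = 0.0130
δQ/Q = √(0.0275) = 0.166

16.6%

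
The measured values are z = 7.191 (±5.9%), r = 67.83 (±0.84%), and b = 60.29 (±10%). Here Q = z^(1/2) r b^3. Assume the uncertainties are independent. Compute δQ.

1.2e+07

For a monomial Q ∝ z^(1/2), r, b^3, fractional errors add in quadrature:
  (½·δz/z)² = (0.5×0.0590)² = 0.000870;  (1·δr/r)² = (1×0.00840)² = 7.06e-05;  (3·δb/b)² = (3×0.100)² = 0.0900
δQ/Q = √(0.0909) = 0.302
Q = 3.986e+07, so δQ = 0.302 × 3.986e+07 = 1.2e+07.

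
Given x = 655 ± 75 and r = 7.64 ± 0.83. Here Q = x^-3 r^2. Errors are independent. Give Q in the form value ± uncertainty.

Products/powers → add relative errors in quadrature, weighted by exponent:
  (-3·δx/x)² = (-3×0.115)² = 0.118;  (2·δr/r)² = (2×0.109)² = 0.0472
δQ/Q = √(0.165) = 0.406
Q = 2.08e-07, so δQ = 0.406 × 2.08e-07 = 8.44e-08.

(2.08 ± 0.844) × 10^-7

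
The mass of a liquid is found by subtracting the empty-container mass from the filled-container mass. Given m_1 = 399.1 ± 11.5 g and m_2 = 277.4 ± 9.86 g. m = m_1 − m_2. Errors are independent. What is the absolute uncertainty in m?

15.1 g

For a sum/difference, combine absolute errors in quadrature:
  (δm_1)² = 132;  (δm_2)² = 97.2
δm = √(229) = 15.1 g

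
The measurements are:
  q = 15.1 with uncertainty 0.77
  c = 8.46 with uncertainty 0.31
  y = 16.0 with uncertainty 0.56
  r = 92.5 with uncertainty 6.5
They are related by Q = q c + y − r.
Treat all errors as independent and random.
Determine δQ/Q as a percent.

Let p = q·c = 128. δp/p = √((1·δq/q)² + (1·δc/c)²) = √(0.00260 + 0.00134) = 0.0628, so δp = 8.02.
Q = p + y − r: δQ = √(δp² + δy² + δr²) = √(64.3 + 0.314 + 42.2) = 10.3
Q = 51.2, so δQ/Q = 10.3/51.2 = 0.202.

20.2%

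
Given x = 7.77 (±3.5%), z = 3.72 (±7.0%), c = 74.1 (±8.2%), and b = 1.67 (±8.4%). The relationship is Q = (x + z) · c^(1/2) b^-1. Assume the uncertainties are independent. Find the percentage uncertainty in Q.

9.90%

Let u = x + z = 11.5. δu = √(δx² + δz²) = √(0.0740 + 0.0678) = 0.377, so δu/u = 0.0328.
Q is then a monomial in u, c, b:
δQ/Q = √((δu/u)² + (½·δc/c)² + (-1·δb/b)²) = √(0.00107 + 0.00168 + 0.00706) = 0.0990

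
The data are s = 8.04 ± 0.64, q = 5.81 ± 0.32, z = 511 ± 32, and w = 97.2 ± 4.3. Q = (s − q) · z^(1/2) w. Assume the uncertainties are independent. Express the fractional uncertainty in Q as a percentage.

Let u = s − q = 2.23. δu = √(δs² + δq²) = √(0.410 + 0.102) = 0.716, so δu/u = 0.321.
Q is then a monomial in u, z, w:
δQ/Q = √((δu/u)² + (½·δz/z)² + (1·δw/w)²) = √(0.103 + 0.000980 + 0.00196) = 0.325

32.5%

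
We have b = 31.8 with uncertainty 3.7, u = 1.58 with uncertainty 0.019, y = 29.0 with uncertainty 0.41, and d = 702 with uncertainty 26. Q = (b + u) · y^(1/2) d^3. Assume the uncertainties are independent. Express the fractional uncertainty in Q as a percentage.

Let w = b + u = 33.4. δw = √(δb² + δu²) = √(13.7 + 0.000361) = 3.70, so δw/w = 0.111.
Q is then a monomial in w, y, d:
δQ/Q = √((δw/w)² + (½·δy/y)² + (3·δd/d)²) = √(0.0123 + 5e-05 + 0.0123) = 0.157

15.7%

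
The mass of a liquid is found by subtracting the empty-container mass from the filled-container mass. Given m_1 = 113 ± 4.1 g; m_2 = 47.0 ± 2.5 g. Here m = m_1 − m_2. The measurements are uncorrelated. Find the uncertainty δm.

Each term contributes (cᵢ δxᵢ)² to (δm)²:
  (δm_1)² = 16.8;  (δm_2)² = 6.25
δm = √(23.1) = 4.80 g

4.80 g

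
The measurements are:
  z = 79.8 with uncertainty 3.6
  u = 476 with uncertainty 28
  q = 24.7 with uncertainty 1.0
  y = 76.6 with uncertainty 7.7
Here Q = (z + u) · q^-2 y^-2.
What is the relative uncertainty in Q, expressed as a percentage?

22.3%

Let w = z + u = 556. δw = √(δz² + δu²) = √(13.0 + 784) = 28.2, so δw/w = 0.0508.
Q is then a monomial in w, q, y:
δQ/Q = √((δw/w)² + (-2·δq/q)² + (-2·δy/y)²) = √(0.00258 + 0.00656 + 0.0404) = 0.223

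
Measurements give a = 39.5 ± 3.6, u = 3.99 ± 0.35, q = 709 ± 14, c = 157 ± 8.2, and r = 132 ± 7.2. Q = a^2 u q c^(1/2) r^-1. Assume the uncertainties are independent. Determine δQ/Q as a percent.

Products/powers → add relative errors in quadrature, weighted by exponent:
  (2·δa/a)² = (2×0.0911)² = 0.0332;  (1·δu/u)² = (1×0.0877)² = 0.00769;  (1·δq/q)² = (1×0.0197)² = 0.000390;  (½·δc/c)² = (0.5×0.0522)² = 0.000682;  (-1·δr/r)² = (-1×0.0545)² = 0.00298
δQ/Q = √(0.0450) = 0.212

21.2%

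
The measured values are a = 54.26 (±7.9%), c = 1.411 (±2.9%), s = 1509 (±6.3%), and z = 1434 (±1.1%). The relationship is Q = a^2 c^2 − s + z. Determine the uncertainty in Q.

991

Let p = a^2·c^2 = 5862. δp/p = √((2·δa/a)² + (2·δc/c)²) = √(0.0250 + 0.00336) = 0.168, so δp = 987.
Q = p − s + z: δQ = √(δp² + δs² + δz²) = √(9.73e+05 + 9040 + 249) = 991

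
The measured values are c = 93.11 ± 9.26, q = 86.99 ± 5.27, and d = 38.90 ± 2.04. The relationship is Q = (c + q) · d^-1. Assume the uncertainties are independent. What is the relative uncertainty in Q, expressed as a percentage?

7.91%

Let u = c + q = 180.1. δu = √(δc² + δq²) = √(85.7 + 27.8) = 10.7, so δu/u = 0.0592.
Q is then a monomial in u, d:
δQ/Q = √((δu/u)² + (-1·δd/d)²) = √(0.00350 + 0.00275) = 0.0791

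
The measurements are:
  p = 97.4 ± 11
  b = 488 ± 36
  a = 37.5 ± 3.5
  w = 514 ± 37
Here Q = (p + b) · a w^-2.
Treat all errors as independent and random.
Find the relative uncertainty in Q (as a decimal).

0.183

Let u = p + b = 585. δu = √(δp² + δb²) = √(121 + 1300) = 37.6, so δu/u = 0.0643.
Q is then a monomial in u, a, w:
δQ/Q = √((δu/u)² + (1·δa/a)² + (-2·δw/w)²) = √(0.00413 + 0.00871 + 0.0207) = 0.183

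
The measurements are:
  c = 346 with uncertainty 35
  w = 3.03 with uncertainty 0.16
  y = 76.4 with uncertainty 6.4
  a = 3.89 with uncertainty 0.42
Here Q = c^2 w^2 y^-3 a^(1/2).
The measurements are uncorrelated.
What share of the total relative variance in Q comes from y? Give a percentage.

(δQ/Q)² = (2·δc/c)² + (2·δw/w)² + (-3·δy/y)² + (½·δa/a)²
  c term: (2×0.101)² = 0.0409
  w term: (2×0.0528)² = 0.0112
  y term: (-3×0.0838)² = 0.0632
  a term: (0.5×0.108)² = 0.00291
Total = 0.118. Share from y = 0.0632/0.118 = 0.535.

53.5%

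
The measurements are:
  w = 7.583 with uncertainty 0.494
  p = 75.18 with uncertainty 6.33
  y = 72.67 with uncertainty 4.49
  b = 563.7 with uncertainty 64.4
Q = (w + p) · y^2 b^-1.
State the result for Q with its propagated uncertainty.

Let u = w + p = 82.76. δu = √(δw² + δp²) = √(0.244 + 40.1) = 6.35, so δu/u = 0.0767.
Q is then a monomial in u, y, b:
δQ/Q = √((δu/u)² + (2·δy/y)² + (-1·δb/b)²) = √(0.00589 + 0.0153 + 0.0131) = 0.185
Q = 775.4, so δQ = 0.185 × 775.4 = 143.

775.4 ± 143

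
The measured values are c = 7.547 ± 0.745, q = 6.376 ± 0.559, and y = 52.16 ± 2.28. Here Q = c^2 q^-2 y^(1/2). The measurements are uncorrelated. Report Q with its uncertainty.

10.12 ± 2.68

For a monomial Q ∝ c^2, q^-2, y^(1/2), fractional errors add in quadrature:
  (2·δc/c)² = (2×0.0987)² = 0.0390;  (-2·δq/q)² = (-2×0.0877)² = 0.0307;  (½·δy/y)² = (0.5×0.0437)² = 0.000478
δQ/Q = √(0.0702) = 0.265
Q = 10.12, so δQ = 0.265 × 10.12 = 2.68.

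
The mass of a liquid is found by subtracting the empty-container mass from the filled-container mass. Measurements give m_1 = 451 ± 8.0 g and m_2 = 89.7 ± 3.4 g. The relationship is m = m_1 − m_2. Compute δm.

Absolute uncertainties add in quadrature for a linear combination:
  (δm_1)² = 64.0;  (δm_2)² = 11.6
δm = √(75.6) = 8.69 g

8.69 g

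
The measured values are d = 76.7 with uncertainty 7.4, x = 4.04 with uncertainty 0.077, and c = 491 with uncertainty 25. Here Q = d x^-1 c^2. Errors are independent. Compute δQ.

Each factor contributes (exponent × relative error)² to (δQ/Q)²:
  (1·δd/d)² = (1×0.0965)² = 0.00931;  (-1·δx/x)² = (-1×0.0191)² = 0.000363;  (2·δc/c)² = (2×0.0509)² = 0.0104
δQ/Q = √(0.0200) = 0.142
Q = 4.58e+06, so δQ = 0.142 × 4.58e+06 = 6.48e+05.

6.48e+05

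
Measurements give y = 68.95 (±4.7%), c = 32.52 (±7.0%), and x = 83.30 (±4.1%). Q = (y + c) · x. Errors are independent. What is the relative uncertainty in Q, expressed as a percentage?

5.66%

Let u = y + c = 101.5. δu = √(δy² + δc²) = √(10.5 + 5.18) = 3.96, so δu/u = 0.0390.
Q is then a monomial in u, x:
δQ/Q = √((δu/u)² + (1·δx/x)²) = √(0.00152 + 0.00168) = 0.0566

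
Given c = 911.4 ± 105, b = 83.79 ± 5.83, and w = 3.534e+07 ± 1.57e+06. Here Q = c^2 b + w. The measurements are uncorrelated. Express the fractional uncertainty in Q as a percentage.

16.0%

Let p = c^2·b = 6.96e+07. δp/p = √((2·δc/c)² + (1·δb/b)²) = √(0.0531 + 0.00484) = 0.241, so δp = 1.68e+07.
Q = p + w: δQ = √(δp² + δw²) = √(2.81e+14 + 2.46e+12) = 1.68e+07
Q = 1.049e+08, so δQ/Q = 1.68e+07/1.049e+08 = 0.160.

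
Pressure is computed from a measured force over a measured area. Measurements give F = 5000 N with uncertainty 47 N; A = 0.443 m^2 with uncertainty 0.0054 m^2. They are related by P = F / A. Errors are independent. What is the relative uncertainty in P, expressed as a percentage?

1.54%

P is a product of powers, so relative uncertainties combine in quadrature:
  (1·δF/F)² = (1×0.00940)² = 8.84e-05;  (-1·δA/A)² = (-1×0.0122)² = 0.000149
δP/P = √(0.000237) = 0.0154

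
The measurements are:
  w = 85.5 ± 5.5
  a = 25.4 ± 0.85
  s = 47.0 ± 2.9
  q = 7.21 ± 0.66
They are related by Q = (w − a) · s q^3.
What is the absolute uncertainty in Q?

3.14e+05

Let u = w − a = 60.1. δu = √(δw² + δa²) = √(30.2 + 0.722) = 5.57, so δu/u = 0.0926.
Q is then a monomial in u, s, q:
δQ/Q = √((δu/u)² + (1·δs/s)² + (3·δq/q)²) = √(0.00857 + 0.00381 + 0.0754) = 0.296
Q = 1.06e+06, so δQ = 0.296 × 1.06e+06 = 3.14e+05.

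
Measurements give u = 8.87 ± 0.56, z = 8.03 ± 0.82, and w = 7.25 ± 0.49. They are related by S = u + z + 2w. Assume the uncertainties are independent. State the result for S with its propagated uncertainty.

S is a linear combination, so absolute uncertainties add in quadrature:
  (δu)² = 0.314;  (δz)² = 0.672;  (2·δw)² = 0.960
δS = √(1.95) = 1.40
S = 31.4.

31.4 ± 1.40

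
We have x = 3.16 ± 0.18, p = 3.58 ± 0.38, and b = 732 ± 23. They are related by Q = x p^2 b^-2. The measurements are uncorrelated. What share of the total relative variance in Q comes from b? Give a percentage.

(δQ/Q)² = (1·δx/x)² + (2·δp/p)² + (-2·δb/b)²
  x term: (1×0.0570)² = 0.00324
  p term: (2×0.106)² = 0.0451
  b term: (-2×0.0314)² = 0.00395
Total = 0.0523. Share from b = 0.00395/0.0523 = 0.0756.

7.56%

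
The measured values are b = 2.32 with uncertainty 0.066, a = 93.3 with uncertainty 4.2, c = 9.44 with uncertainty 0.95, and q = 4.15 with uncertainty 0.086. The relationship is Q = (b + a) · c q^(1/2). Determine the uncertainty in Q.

203

Let u = b + a = 95.6. δu = √(δb² + δa²) = √(0.00436 + 17.6) = 4.20, so δu/u = 0.0439.
Q is then a monomial in u, c, q:
δQ/Q = √((δu/u)² + (1·δc/c)² + (½·δq/q)²) = √(0.00193 + 0.0101 + 0.000107) = 0.110
Q = 1840, so δQ = 0.110 × 1840 = 203.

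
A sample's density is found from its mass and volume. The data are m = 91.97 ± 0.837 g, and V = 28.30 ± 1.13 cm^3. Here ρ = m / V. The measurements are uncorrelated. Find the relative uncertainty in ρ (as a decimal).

For a monomial ρ ∝ m, V^-1, fractional errors add in quadrature:
  (1·δm/m)² = (1×0.00910)² = 8.28e-05;  (-1·δV/V)² = (-1×0.0399)² = 0.00159
δρ/ρ = √(0.00168) = 0.0410

0.0410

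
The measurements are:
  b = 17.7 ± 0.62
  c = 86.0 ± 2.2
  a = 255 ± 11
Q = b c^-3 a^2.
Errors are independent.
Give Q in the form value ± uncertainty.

1.81 ± 0.218

Since Q is a product/quotient, work with relative uncertainties:
  (1·δb/b)² = (1×0.0350)² = 0.00123;  (-3·δc/c)² = (-3×0.0256)² = 0.00589;  (2·δa/a)² = (2×0.0431)² = 0.00744
δQ/Q = √(0.0146) = 0.121
Q = 1.81, so δQ = 0.121 × 1.81 = 0.218.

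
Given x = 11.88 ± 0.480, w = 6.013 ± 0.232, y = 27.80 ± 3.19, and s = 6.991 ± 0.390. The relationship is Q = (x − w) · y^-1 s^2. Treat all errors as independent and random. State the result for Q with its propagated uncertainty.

10.31 ± 1.90

Let u = x − w = 5.867. δu = √(δx² + δw²) = √(0.230 + 0.0538) = 0.533, so δu/u = 0.0909.
Q is then a monomial in u, y, s:
δQ/Q = √((δu/u)² + (-1·δy/y)² + (2·δs/s)²) = √(0.00826 + 0.0132 + 0.0124) = 0.184
Q = 10.31, so δQ = 0.184 × 10.31 = 1.90.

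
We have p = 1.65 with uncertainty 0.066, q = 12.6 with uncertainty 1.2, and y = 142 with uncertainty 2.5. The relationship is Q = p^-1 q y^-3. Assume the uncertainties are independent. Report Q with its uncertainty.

For a monomial Q ∝ p^-1, q, y^-3, fractional errors add in quadrature:
  (-1·δp/p)² = (-1×0.0400)² = 0.00160;  (1·δq/q)² = (1×0.0952)² = 0.00907;  (-3·δy/y)² = (-3×0.0176)² = 0.00279
δQ/Q = √(0.0135) = 0.116
Q = 2.67e-06, so δQ = 0.116 × 2.67e-06 = 3.09e-07.

(2.67 ± 0.309) × 10^-6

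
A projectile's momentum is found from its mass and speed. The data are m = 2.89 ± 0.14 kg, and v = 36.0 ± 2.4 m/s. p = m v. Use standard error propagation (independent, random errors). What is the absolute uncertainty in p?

Since p is a product/quotient, work with relative uncertainties:
  (1·δm/m)² = (1×0.0484)² = 0.00235;  (1·δv/v)² = (1×0.0667)² = 0.00444
δp/p = √(0.00679) = 0.0824
p = 104 kg·m/s, so δp = 0.0824 × 104 = 8.57 kg·m/s.

8.57 kg·m/s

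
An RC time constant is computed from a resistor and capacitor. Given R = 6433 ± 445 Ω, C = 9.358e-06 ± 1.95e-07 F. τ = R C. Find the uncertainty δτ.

Each factor contributes (exponent × relative error)² to (δτ/τ)²:
  (1·δR/R)² = (1×0.0692)² = 0.00479;  (1·δC/C)² = (1×0.0208)² = 0.000434
δτ/τ = √(0.00522) = 0.0722
τ = 0.06020 s, so δτ = 0.0722 × 0.06020 = 0.00435 s.

0.00435 s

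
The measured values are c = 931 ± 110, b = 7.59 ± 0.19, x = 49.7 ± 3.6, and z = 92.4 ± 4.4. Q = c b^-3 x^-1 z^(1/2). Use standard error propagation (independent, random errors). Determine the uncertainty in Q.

0.0657

Q is a product of powers, so relative uncertainties combine in quadrature:
  (1·δc/c)² = (1×0.118)² = 0.0140;  (-3·δb/b)² = (-3×0.0250)² = 0.00564;  (-1·δx/x)² = (-1×0.0724)² = 0.00525;  (½·δz/z)² = (0.5×0.0476)² = 0.000567
δQ/Q = √(0.0254) = 0.159
Q = 0.412, so δQ = 0.159 × 0.412 = 0.0657.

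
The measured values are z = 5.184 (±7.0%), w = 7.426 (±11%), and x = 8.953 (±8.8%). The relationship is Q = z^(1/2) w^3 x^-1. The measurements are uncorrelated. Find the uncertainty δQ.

35.8

Products/powers → add relative errors in quadrature, weighted by exponent:
  (½·δz/z)² = (0.5×0.0700)² = 0.00123;  (3·δw/w)² = (3×0.110)² = 0.109;  (-1·δx/x)² = (-1×0.0880)² = 0.00774
δQ/Q = √(0.118) = 0.343
Q = 104.1, so δQ = 0.343 × 104.1 = 35.8.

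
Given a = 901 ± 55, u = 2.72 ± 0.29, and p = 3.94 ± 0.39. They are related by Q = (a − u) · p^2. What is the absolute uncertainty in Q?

2890

Let w = a − u = 898. δw = √(δa² + δu²) = √(3020 + 0.0841) = 55.0, so δw/w = 0.0612.
Q is then a monomial in w, p:
δQ/Q = √((δw/w)² + (2·δp/p)²) = √(0.00375 + 0.0392) = 0.207
Q = 13900, so δQ = 0.207 × 13900 = 2890.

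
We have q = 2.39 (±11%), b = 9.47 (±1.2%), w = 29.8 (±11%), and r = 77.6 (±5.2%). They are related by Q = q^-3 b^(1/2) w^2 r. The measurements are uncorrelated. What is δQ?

6210

Q is a product of powers, so relative uncertainties combine in quadrature:
  (-3·δq/q)² = (-3×0.110)² = 0.109;  (½·δb/b)² = (0.5×0.0120)² = 3.6e-05;  (2·δw/w)² = (2×0.110)² = 0.0484;  (1·δr/r)² = (1×0.0520)² = 0.00270
δQ/Q = √(0.160) = 0.400
Q = 15500, so δQ = 0.400 × 15500 = 6210.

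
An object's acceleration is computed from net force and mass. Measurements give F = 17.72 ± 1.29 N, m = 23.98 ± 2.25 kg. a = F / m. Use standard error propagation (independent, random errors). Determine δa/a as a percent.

11.9%

For a monomial a ∝ F, m^-1, fractional errors add in quadrature:
  (1·δF/F)² = (1×0.0728)² = 0.00530;  (-1·δm/m)² = (-1×0.0938)² = 0.00880
δa/a = √(0.0141) = 0.119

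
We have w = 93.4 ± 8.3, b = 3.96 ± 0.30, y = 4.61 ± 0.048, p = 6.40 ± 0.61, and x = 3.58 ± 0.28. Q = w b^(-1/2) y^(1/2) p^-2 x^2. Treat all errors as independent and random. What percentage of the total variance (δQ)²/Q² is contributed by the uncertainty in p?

51.8%

(δQ/Q)² = (1·δw/w)² + (−½·δb/b)² + (½·δy/y)² + (-2·δp/p)² + (2·δx/x)²
  w term: (1×0.0889)² = 0.00790
  b term: (-0.5×0.0758)² = 0.00143
  y term: (0.5×0.0104)² = 2.71e-05
  p term: (-2×0.0953)² = 0.0363
  x term: (2×0.0782)² = 0.0245
Total = 0.0702. Share from p = 0.0363/0.0702 = 0.518.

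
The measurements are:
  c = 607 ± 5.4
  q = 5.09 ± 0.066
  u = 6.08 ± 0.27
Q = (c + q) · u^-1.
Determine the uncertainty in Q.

Let w = c + q = 612. δw = √(δc² + δq²) = √(29.2 + 0.00436) = 5.40, so δw/w = 0.00882.
Q is then a monomial in w, u:
δQ/Q = √((δw/w)² + (-1·δu/u)²) = √(7.78e-05 + 0.00197) = 0.0453
Q = 101, so δQ = 0.0453 × 101 = 4.56.

4.56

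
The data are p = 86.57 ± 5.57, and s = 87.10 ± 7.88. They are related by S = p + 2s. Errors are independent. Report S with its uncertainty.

260.8 ± 16.7

S is a linear combination, so absolute uncertainties add in quadrature:
  (δp)² = 31.0;  (2·δs)² = 248
δS = √(279) = 16.7
S = 260.8.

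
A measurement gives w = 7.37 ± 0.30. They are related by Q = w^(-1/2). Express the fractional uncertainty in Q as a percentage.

For a monomial Q ∝ w^(-1/2), fractional errors add in quadrature:
  (−½·δw/w)² = (-0.5×0.0407)² = 0.000414
δQ/Q = √(0.000414) = 0.0204

2.04%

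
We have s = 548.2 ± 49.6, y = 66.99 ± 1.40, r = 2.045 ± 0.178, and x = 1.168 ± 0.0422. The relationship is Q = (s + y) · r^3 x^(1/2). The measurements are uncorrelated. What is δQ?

Let u = s + y = 615.2. δu = √(δs² + δy²) = √(2460 + 1.96) = 49.6, so δu/u = 0.0807.
Q is then a monomial in u, r, x:
δQ/Q = √((δu/u)² + (3·δr/r)² + (½·δx/x)²) = √(0.00651 + 0.0682 + 0.000326) = 0.274
Q = 5686, so δQ = 0.274 × 5686 = 1560.

1560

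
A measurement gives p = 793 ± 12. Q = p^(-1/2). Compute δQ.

0.000269

For a monomial Q ∝ p^(-1/2), fractional errors add in quadrature:
  (−½·δp/p)² = (-0.5×0.0151)² = 5.72e-05
δQ/Q = √(5.72e-05) = 0.00757
Q = 0.0355, so δQ = 0.00757 × 0.0355 = 0.000269.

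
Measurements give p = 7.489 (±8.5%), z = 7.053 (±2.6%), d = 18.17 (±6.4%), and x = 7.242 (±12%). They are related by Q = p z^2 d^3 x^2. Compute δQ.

For a monomial Q ∝ p, z^2, d^3, x^2, fractional errors add in quadrature:
  (1·δp/p)² = (1×0.0850)² = 0.00723;  (2·δz/z)² = (2×0.0260)² = 0.00270;  (3·δd/d)² = (3×0.0640)² = 0.0369;  (2·δx/x)² = (2×0.120)² = 0.0576
δQ/Q = √(0.104) = 0.323
Q = 1.172e+08, so δQ = 0.323 × 1.172e+08 = 3.79e+07.

3.79e+07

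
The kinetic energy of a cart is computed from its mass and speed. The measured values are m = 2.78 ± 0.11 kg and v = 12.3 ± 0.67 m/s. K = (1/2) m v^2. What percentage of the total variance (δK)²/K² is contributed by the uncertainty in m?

(δK/K)² = (1·δm/m)² + (2·δv/v)²
  m term: (1×0.0396)² = 0.00157
  v term: (2×0.0545)² = 0.0119
Total = 0.0134. Share from m = 0.00157/0.0134 = 0.117.

11.7%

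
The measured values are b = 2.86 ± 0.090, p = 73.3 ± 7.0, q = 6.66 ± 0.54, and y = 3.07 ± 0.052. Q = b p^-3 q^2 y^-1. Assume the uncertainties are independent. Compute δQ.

For a monomial Q ∝ b, p^-3, q^2, y^-1, fractional errors add in quadrature:
  (1·δb/b)² = (1×0.0315)² = 0.000990;  (-3·δp/p)² = (-3×0.0955)² = 0.0821;  (2·δq/q)² = (2×0.0811)² = 0.0263;  (-1·δy/y)² = (-1×0.0169)² = 0.000287
δQ/Q = √(0.110) = 0.331
Q = 0.000105, so δQ = 0.331 × 0.000105 = 3.47e-05.

3.47e-05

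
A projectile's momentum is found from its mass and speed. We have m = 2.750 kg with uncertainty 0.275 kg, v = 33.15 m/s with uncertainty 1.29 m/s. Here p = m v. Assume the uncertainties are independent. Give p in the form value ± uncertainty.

Each factor contributes (exponent × relative error)² to (δp/p)²:
  (1·δm/m)² = (1×0.100)² = 0.0100;  (1·δv/v)² = (1×0.0389)² = 0.00151
δp/p = √(0.0115) = 0.107
p = 91.16 kg·m/s, so δp = 0.107 × 91.16 = 9.78 kg·m/s.

91.16 ± 9.78 kg·m/s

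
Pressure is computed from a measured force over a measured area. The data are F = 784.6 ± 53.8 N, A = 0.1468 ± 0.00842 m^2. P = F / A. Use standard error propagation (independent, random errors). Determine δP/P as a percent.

Products/powers → add relative errors in quadrature, weighted by exponent:
  (1·δF/F)² = (1×0.0686)² = 0.00470;  (-1·δA/A)² = (-1×0.0574)² = 0.00329
δP/P = √(0.00799) = 0.0894

8.94%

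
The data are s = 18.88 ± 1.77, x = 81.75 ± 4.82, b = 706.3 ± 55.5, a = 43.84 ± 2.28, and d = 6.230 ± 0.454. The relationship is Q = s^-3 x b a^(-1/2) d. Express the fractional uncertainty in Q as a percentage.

Products/powers → add relative errors in quadrature, weighted by exponent:
  (-3·δs/s)² = (-3×0.0938)² = 0.0791;  (1·δx/x)² = (1×0.0590)² = 0.00348;  (1·δb/b)² = (1×0.0786)² = 0.00617;  (−½·δa/a)² = (-0.5×0.0520)² = 0.000676;  (1·δd/d)² = (1×0.0729)² = 0.00531
δQ/Q = √(0.0947) = 0.308

30.8%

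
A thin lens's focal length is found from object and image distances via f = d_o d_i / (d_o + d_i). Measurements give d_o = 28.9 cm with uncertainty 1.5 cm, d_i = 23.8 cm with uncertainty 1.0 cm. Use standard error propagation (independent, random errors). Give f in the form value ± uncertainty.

13.1 ± 0.429 cm

∂f/∂d_o = (d_i/(d_o+d_i))² = 0.204;  ∂f/∂d_i = (d_o/(d_o+d_i))² = 0.301
δf = √((∂f/∂d_o · δd_o)² + (∂f/∂d_i · δd_i)²) = √(0.0936 + 0.0904) = 0.429 cm
f = 13.1 cm.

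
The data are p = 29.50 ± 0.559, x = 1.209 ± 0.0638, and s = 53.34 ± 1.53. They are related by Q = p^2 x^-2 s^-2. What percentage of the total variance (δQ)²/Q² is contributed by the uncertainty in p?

(δQ/Q)² = (2·δp/p)² + (-2·δx/x)² + (-2·δs/s)²
  p term: (2×0.0189)² = 0.00144
  x term: (-2×0.0528)² = 0.0111
  s term: (-2×0.0287)² = 0.00329
Total = 0.0159. Share from p = 0.00144/0.0159 = 0.0905.

9.05%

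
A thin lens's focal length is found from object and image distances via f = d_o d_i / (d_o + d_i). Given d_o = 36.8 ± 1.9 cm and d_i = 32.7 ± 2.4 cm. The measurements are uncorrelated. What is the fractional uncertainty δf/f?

0.0458

∂f/∂d_o = (d_i/(d_o+d_i))² = 0.221;  ∂f/∂d_i = (d_o/(d_o+d_i))² = 0.280
δf = √((∂f/∂d_o · δd_o)² + (∂f/∂d_i · δd_i)²) = √(0.177 + 0.453) = 0.794 cm
f = 17.3 cm, so δf/f = 0.794/17.3 = 0.0458.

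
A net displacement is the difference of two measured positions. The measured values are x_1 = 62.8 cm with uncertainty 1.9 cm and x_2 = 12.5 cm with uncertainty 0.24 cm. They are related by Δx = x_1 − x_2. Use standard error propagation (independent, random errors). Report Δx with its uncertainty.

Sums and differences: (δΔx)² = Σ (cᵢ δxᵢ)².
  (δx_1)² = 3.61;  (δx_2)² = 0.0576
δΔx = √(3.67) = 1.92 cm
Δx = 50.3 cm.

50.3 ± 1.92 cm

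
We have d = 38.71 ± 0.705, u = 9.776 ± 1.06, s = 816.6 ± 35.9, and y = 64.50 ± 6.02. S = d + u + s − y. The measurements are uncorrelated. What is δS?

36.4

Sums and differences: (δS)² = Σ (cᵢ δxᵢ)².
  (δd)² = 0.497;  (δu)² = 1.12;  (δs)² = 1290;  (δy)² = 36.2
δS = √(1330) = 36.4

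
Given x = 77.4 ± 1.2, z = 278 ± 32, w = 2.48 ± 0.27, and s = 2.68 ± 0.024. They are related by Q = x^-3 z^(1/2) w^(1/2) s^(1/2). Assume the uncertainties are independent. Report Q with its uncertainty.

(9.27 ± 0.853) × 10^-5

Q is a product of powers, so relative uncertainties combine in quadrature:
  (-3·δx/x)² = (-3×0.0155)² = 0.00216;  (½·δz/z)² = (0.5×0.115)² = 0.00331;  (½·δw/w)² = (0.5×0.109)² = 0.00296;  (½·δs/s)² = (0.5×0.00896)² = 2e-05
δQ/Q = √(0.00846) = 0.0920
Q = 9.27e-05, so δQ = 0.0920 × 9.27e-05 = 8.53e-06.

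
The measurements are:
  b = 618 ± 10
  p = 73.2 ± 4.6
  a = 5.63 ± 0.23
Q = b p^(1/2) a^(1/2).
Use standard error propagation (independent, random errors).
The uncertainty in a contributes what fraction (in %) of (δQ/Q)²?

(δQ/Q)² = (1·δb/b)² + (½·δp/p)² + (½·δa/a)²
  b term: (1×0.0162)² = 0.000262
  p term: (0.5×0.0628)² = 0.000987
  a term: (0.5×0.0409)² = 0.000417
Total = 0.00167. Share from a = 0.000417/0.00167 = 0.250.

25.0%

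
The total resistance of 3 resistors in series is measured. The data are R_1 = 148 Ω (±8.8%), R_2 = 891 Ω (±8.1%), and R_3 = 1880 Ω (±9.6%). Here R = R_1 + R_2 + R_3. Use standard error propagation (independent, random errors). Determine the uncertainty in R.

195 Ω

Absolute uncertainties add in quadrature for a linear combination:
  (δR_1)² = 170;  (δR_2)² = 5210;  (δR_3)² = 32600
δR = √(38000) = 195 Ω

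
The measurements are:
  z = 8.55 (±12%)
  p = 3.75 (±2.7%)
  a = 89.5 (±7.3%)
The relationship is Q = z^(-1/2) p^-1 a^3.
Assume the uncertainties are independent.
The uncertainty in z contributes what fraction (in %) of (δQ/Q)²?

6.88%

(δQ/Q)² = (−½·δz/z)² + (-1·δp/p)² + (3·δa/a)²
  z term: (-0.5×0.120)² = 0.00360
  p term: (-1×0.0270)² = 0.000729
  a term: (3×0.0730)² = 0.0480
Total = 0.0523. Share from z = 0.00360/0.0523 = 0.0688.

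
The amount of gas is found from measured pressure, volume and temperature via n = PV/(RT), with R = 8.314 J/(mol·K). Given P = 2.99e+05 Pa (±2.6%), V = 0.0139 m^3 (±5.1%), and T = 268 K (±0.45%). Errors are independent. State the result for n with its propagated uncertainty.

Relative error in a monomial: (δn/n)² = Σ (nᵢ · δxᵢ/xᵢ)².
  (1·δP/P)² = (1×0.0260)² = 0.000676;  (1·δV/V)² = (1×0.0510)² = 0.00260;  (-1·δT/T)² = (-1×0.00450)² = 2.03e-05
δn/n = √(0.00330) = 0.0574
n = 1.87 mol, so δn = 0.0574 × 1.87 = 0.107 mol.

1.87 ± 0.107 mol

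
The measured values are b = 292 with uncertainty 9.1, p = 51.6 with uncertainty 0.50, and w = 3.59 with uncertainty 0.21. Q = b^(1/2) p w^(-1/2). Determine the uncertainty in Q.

16.1

For a monomial Q ∝ b^(1/2), p, w^(-1/2), fractional errors add in quadrature:
  (½·δb/b)² = (0.5×0.0312)² = 0.000243;  (1·δp/p)² = (1×0.00969)² = 9.39e-05;  (−½·δw/w)² = (-0.5×0.0585)² = 0.000855
δQ/Q = √(0.00119) = 0.0345
Q = 465, so δQ = 0.0345 × 465 = 16.1.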